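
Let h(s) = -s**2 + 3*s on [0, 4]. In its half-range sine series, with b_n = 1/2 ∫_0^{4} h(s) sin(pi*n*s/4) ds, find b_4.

2/pi

b_4 = 1/2 ∫_0^{4} (-s**2 + 3*s) sin(pi*s) ds.
Integrating by parts twice (tabular method), an antiderivative of (-s**2 + 3*s) sin(pi*s) is s**2*cos(pi*s)/pi - 2*s*sin(pi*s)/pi**2 - 3*s*cos(pi*s)/pi + 3*sin(pi*s)/pi**2 - 2*cos(pi*s)/pi**3; evaluating from 0 to 4: ∫_{0}^{4} (-s**2 + 3*s) sin(pi*s) ds = (-2/pi**3 + 4/pi) - (-2/pi**3) = 4/pi.
Hence b_4 = (1/2)·(4/pi) = 2/pi.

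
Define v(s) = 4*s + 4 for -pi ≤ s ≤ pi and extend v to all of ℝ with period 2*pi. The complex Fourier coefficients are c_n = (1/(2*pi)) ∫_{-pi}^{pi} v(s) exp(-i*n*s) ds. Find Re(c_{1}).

0

Since v is real-valued, Re(c_{1}) = (1/(2*pi)) ∫_{-pi}^{pi} v(s) cos(s) ds = a_{1}/2.
Integrating by parts (boundary term plus one more integral), an antiderivative of (4*s + 4) cos(s) is 4*s*sin(s) + 4*sin(s) + 4*cos(s); evaluating from -pi to pi: ∫_{-pi}^{pi} (4*s + 4) cos(s) ds = (-4) - (-4) = 0.
Hence Re(c_{1}) = (1/(2*pi))·(0) = 0.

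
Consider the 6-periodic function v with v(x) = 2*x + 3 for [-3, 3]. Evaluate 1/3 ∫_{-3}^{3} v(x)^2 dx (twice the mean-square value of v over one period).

1/3 ∫_{-3}^{3} v(x)^2 dx = 1/3 · (126) = 42.

42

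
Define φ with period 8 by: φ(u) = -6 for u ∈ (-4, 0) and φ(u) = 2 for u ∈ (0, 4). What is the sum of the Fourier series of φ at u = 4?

At u = 4 the one-sided limits are φ(4^-) = 2 and φ(4^+) = -6.
By Dirichlet's theorem the series converges to their average, [(2) + (-6)]/2 = -2.

-2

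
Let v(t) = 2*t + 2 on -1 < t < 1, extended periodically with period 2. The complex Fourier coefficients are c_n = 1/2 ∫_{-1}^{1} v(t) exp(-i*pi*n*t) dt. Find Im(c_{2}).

Since v is real-valued, Im(c_{2}) = -1/2 ∫_{-1}^{1} v(t) sin(2*pi*t) dt = -b_{2}/2.
Integrating by parts (boundary term plus one more integral), an antiderivative of (2*t + 2) sin(2*pi*t) is -t*cos(2*pi*t)/pi + sin(2*pi*t)/(2*pi**2) - cos(2*pi*t)/pi; evaluating from -1 to 1: ∫_{-1}^{1} (2*t + 2) sin(2*pi*t) dt = (-2/pi) - (0) = -2/pi.
Hence Im(c_{2}) = (-1/2)·(-2/pi) = 1/pi.

1/pi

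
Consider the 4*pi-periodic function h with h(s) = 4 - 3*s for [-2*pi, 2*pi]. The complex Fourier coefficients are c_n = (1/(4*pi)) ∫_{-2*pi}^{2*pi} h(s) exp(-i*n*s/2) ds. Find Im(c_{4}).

Since h is real-valued, Im(c_{4}) = -(1/(4*pi)) ∫_{-2*pi}^{2*pi} h(s) sin(2*s) ds = -b_{4}/2.
Integrating by parts (boundary term plus one more integral), an antiderivative of (4 - 3*s) sin(2*s) is 3*s*cos(2*s)/2 - 3*sin(2*s)/4 - 2*cos(2*s); evaluating from -2*pi to 2*pi: ∫_{-2*pi}^{2*pi} (4 - 3*s) sin(2*s) ds = (-2 + 3*pi) - (-3*pi - 2) = 6*pi.
Hence Im(c_{4}) = (-1/(4*pi))·(6*pi) = -3/2.

-3/2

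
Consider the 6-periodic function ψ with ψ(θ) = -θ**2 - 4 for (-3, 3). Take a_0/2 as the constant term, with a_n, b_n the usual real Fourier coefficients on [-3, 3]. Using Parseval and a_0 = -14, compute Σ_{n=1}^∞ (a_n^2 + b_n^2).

72/5

Parseval: a_0^2/2 + Σ_{n≥1} (a_n^2+b_n^2) = 1/3 ∫_{-3}^{3} ψ(θ)^2 dθ = 562/5.
Subtract a_0^2/2 = 98: Σ (a_n^2+b_n^2) = 72/5.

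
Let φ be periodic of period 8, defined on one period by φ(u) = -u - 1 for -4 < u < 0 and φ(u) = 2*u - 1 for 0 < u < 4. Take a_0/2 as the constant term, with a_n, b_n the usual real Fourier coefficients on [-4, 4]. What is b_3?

b_3 = 1/4 ∫_{-4}^{4} φ(u) sin(3*pi*u/4) du.
Split the integral at the breakpoints.
Integrating by parts (boundary term plus one more integral), an antiderivative of (-u - 1) sin(3*pi*u/4) is 4*u*cos(3*pi*u/4)/(3*pi) - 16*sin(3*pi*u/4)/(9*pi**2) + 4*cos(3*pi*u/4)/(3*pi); evaluating from -4 to 0: ∫_{-4}^{0} (-u - 1) sin(3*pi*u/4) du = (4/(3*pi)) - (4/pi) = -8/(3*pi).
Integrating by parts (boundary term plus one more integral), an antiderivative of (2*u - 1) sin(3*pi*u/4) is -8*u*cos(3*pi*u/4)/(3*pi) + 32*sin(3*pi*u/4)/(9*pi**2) + 4*cos(3*pi*u/4)/(3*pi); evaluating from 0 to 4: ∫_{0}^{4} (2*u - 1) sin(3*pi*u/4) du = (28/(3*pi)) - (4/(3*pi)) = 8/pi.
Summing the pieces and multiplying by (1/4) gives b_3 = 4/(3*pi).

4/(3*pi)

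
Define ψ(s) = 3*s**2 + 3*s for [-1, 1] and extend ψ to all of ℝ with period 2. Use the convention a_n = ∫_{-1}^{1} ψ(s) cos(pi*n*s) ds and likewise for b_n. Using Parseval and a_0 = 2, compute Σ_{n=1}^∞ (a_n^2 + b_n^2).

Parseval: a_0^2/2 + Σ_{n≥1} (a_n^2+b_n^2) = ∫_{-1}^{1} ψ(s)^2 ds = 48/5.
Subtract a_0^2/2 = 2: Σ (a_n^2+b_n^2) = 38/5.

38/5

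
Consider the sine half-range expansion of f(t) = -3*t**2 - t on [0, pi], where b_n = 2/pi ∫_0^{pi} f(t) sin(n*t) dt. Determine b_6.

1/3 + pi

b_6 = 2/pi ∫_0^{pi} (-3*t**2 - t) sin(6*t) dt.
Integrating by parts twice (tabular method), an antiderivative of (-3*t**2 - t) sin(6*t) is t**2*cos(6*t)/2 - t*sin(6*t)/6 + t*cos(6*t)/6 - sin(6*t)/36 - cos(6*t)/36; evaluating from 0 to pi: ∫_{0}^{pi} (-3*t**2 - t) sin(6*t) dt = (-1/36 + pi/6 + pi**2/2) - (-1/36) = pi*(1 + 3*pi)/6.
Hence b_6 = (2/pi)·(pi*(1 + 3*pi)/6) = 1/3 + pi.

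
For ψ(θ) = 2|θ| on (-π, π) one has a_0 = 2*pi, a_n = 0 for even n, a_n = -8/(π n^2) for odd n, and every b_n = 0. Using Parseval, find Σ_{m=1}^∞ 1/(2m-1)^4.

pi**4/96

Parseval: a_0^2/2 + Σ a_n^2 = (1/π) ∫_{-π}^{π} ψ(θ)^2 dθ = 8*pi**2/3.
Subtract a_0^2/2 = 2*pi**2: Σ a_n^2 = 2*pi**2/3.
Only odd n contribute, with a_n^2 = 64/(π^2 n^4), so Σ_{m≥1} 1/(2m-1)^4 = π^2·(2*pi**2/3)/64 = pi**4/96.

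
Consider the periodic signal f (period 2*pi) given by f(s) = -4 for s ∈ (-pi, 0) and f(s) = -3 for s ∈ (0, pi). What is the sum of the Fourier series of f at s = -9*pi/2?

-4

s = -9*pi/2 differs from s = -pi/2 by -2 full period(s), and the series is 2*pi-periodic.
f is continuous at s = -pi/2 with value -4, so the series converges to -4 there.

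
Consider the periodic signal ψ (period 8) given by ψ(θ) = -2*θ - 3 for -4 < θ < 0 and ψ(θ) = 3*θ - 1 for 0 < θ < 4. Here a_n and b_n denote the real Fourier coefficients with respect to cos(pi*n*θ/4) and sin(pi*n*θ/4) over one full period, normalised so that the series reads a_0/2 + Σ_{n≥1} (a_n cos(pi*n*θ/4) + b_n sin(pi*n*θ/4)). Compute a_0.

a_0 = 1/4 ∫_{-4}^{4} ψ(θ) dθ = 1/4 · (24) = 6.

6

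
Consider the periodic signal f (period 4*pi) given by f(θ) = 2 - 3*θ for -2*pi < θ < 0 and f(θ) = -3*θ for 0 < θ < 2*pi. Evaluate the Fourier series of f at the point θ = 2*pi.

θ = 2*pi differs from θ = -2*pi by 1 full period(s), and the series is 4*pi-periodic.
At θ = -2*pi the one-sided limits are f(-2*pi^-) = -6*pi and f(-2*pi^+) = 2 + 6*pi.
By Dirichlet's theorem the series converges to their average, [(-6*pi) + (2 + 6*pi)]/2 = 1.

1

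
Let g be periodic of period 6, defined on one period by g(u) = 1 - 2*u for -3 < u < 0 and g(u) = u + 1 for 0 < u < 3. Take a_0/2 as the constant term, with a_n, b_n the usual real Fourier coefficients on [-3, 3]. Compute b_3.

-1/pi

b_3 = 1/3 ∫_{-3}^{3} g(u) sin(pi*u) du.
Split the integral at the breakpoints.
Integrating by parts (boundary term plus one more integral), an antiderivative of (1 - 2*u) sin(pi*u) is 2*u*cos(pi*u)/pi - 2*sin(pi*u)/pi**2 - cos(pi*u)/pi; evaluating from -3 to 0: ∫_{-3}^{0} (1 - 2*u) sin(pi*u) du = (-1/pi) - (7/pi) = -8/pi.
Integrating by parts (boundary term plus one more integral), an antiderivative of (u + 1) sin(pi*u) is -u*cos(pi*u)/pi + sin(pi*u)/pi**2 - cos(pi*u)/pi; evaluating from 0 to 3: ∫_{0}^{3} (u + 1) sin(pi*u) du = (4/pi) - (-1/pi) = 5/pi.
Summing the pieces and multiplying by (1/3) gives b_3 = -1/pi.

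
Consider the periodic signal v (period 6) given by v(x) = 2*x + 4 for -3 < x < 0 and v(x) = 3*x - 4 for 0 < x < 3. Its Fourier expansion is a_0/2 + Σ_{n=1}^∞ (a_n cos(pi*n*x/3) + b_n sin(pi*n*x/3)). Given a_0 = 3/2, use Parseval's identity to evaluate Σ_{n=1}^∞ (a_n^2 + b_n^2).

Parseval: a_0^2/2 + Σ_{n≥1} (a_n^2+b_n^2) = 1/3 ∫_{-3}^{3} v(x)^2 dx = 11.
Subtract a_0^2/2 = 9/8: Σ (a_n^2+b_n^2) = 79/8.

79/8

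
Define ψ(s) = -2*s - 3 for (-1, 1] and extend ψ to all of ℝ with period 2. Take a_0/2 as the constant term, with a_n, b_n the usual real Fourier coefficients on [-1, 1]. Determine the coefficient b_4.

b_4 = ∫_{-1}^{1} ψ(s) sin(4*pi*s) ds.
Integrating by parts (boundary term plus one more integral), an antiderivative of (-2*s - 3) sin(4*pi*s) is s*cos(4*pi*s)/(2*pi) - sin(4*pi*s)/(8*pi**2) + 3*cos(4*pi*s)/(4*pi); evaluating from -1 to 1: ∫_{-1}^{1} (-2*s - 3) sin(4*pi*s) ds = (5/(4*pi)) - (1/(4*pi)) = 1/pi.
Hence b_4 = 1/pi.

1/pi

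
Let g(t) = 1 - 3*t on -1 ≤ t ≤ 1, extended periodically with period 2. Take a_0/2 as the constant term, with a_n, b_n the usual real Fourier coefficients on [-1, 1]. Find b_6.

b_6 = ∫_{-1}^{1} g(t) sin(6*pi*t) dt.
Integrating by parts (boundary term plus one more integral), an antiderivative of (1 - 3*t) sin(6*pi*t) is t*cos(6*pi*t)/(2*pi) - sin(6*pi*t)/(12*pi**2) - cos(6*pi*t)/(6*pi); evaluating from -1 to 1: ∫_{-1}^{1} (1 - 3*t) sin(6*pi*t) dt = (1/(3*pi)) - (-2/(3*pi)) = 1/pi.
Hence b_6 = 1/pi.

1/pi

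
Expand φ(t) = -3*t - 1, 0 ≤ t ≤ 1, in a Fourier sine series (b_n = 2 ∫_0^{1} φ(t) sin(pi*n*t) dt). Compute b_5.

-2/pi

b_5 = 2 ∫_0^{1} (-3*t - 1) sin(5*pi*t) dt.
Integrating by parts (boundary term plus one more integral), an antiderivative of (-3*t - 1) sin(5*pi*t) is 3*t*cos(5*pi*t)/(5*pi) - 3*sin(5*pi*t)/(25*pi**2) + cos(5*pi*t)/(5*pi); evaluating from 0 to 1: ∫_{0}^{1} (-3*t - 1) sin(5*pi*t) dt = (-4/(5*pi)) - (1/(5*pi)) = -1/pi.
Hence b_5 = 2·(-1/pi) = -2/pi.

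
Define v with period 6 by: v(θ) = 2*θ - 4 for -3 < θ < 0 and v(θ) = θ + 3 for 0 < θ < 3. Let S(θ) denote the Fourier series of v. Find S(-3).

At θ = -3 the one-sided limits are v(-3^-) = 6 and v(-3^+) = -10.
By Dirichlet's theorem the series converges to their average, [(6) + (-10)]/2 = -2.

-2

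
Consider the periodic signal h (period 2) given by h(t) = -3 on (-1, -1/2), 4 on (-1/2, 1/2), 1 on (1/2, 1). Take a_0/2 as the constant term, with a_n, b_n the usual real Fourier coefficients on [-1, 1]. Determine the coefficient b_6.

b_6 = ∫_{-1}^{1} h(t) sin(6*pi*t) dt.
Split the integral at the breakpoints.
Directly, an antiderivative of (-3) sin(6*pi*t) is cos(6*pi*t)/(2*pi); evaluating from -1 to -1/2: ∫_{-1}^{-1/2} (-3) sin(6*pi*t) dt = (-1/(2*pi)) - (1/(2*pi)) = -1/pi.
Directly, an antiderivative of (4) sin(6*pi*t) is -2*cos(6*pi*t)/(3*pi); evaluating from -1/2 to 1/2: ∫_{-1/2}^{1/2} (4) sin(6*pi*t) dt = (2/(3*pi)) - (2/(3*pi)) = 0.
Directly, an antiderivative of (1) sin(6*pi*t) is -cos(6*pi*t)/(6*pi); evaluating from 1/2 to 1: ∫_{1/2}^{1} (1) sin(6*pi*t) dt = (-1/(6*pi)) - (1/(6*pi)) = -1/(3*pi).
Summing the pieces gives b_6 = -4/(3*pi).

-4/(3*pi)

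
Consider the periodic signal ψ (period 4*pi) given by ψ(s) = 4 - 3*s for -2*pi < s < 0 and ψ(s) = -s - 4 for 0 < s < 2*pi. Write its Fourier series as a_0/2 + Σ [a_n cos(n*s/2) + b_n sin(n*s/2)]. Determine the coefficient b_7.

8*(-pi - 2)/(7*pi)

b_7 = (1/(2*pi)) ∫_{-2*pi}^{2*pi} ψ(s) sin(7*s/2) ds.
Split the integral at the breakpoints.
Integrating by parts (boundary term plus one more integral), an antiderivative of (4 - 3*s) sin(7*s/2) is 6*s*cos(7*s/2)/7 - 12*sin(7*s/2)/49 - 8*cos(7*s/2)/7; evaluating from -2*pi to 0: ∫_{-2*pi}^{0} (4 - 3*s) sin(7*s/2) ds = (-8/7) - (8/7 + 12*pi/7) = -12*pi/7 - 16/7.
Integrating by parts (boundary term plus one more integral), an antiderivative of (-s - 4) sin(7*s/2) is 2*s*cos(7*s/2)/7 - 4*sin(7*s/2)/49 + 8*cos(7*s/2)/7; evaluating from 0 to 2*pi: ∫_{0}^{2*pi} (-s - 4) sin(7*s/2) ds = (-4*pi/7 - 8/7) - (8/7) = -16/7 - 4*pi/7.
Summing the pieces and multiplying by (1/(2*pi)) gives b_7 = 8*(-pi - 2)/(7*pi).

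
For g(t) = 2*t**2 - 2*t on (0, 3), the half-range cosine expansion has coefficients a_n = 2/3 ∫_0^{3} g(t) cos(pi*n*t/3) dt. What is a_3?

a_3 = 2/3 ∫_0^{3} (2*t**2 - 2*t) cos(pi*t) dt.
Integrating by parts twice (tabular method), an antiderivative of (2*t**2 - 2*t) cos(pi*t) is 2*t**2*sin(pi*t)/pi - 2*t*sin(pi*t)/pi + 4*t*cos(pi*t)/pi**2 - 4*sin(pi*t)/pi**3 - 2*cos(pi*t)/pi**2; evaluating from 0 to 3: ∫_{0}^{3} (2*t**2 - 2*t) cos(pi*t) dt = (-10/pi**2) - (-2/pi**2) = -8/pi**2.
Hence a_3 = (2/3)·(-8/pi**2) = -16/(3*pi**2).

-16/(3*pi**2)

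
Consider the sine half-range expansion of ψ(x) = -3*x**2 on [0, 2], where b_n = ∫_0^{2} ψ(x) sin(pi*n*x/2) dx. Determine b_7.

b_7 = ∫_0^{2} (-3*x**2) sin(7*pi*x/2) dx.
Integrating by parts twice (tabular method), an antiderivative of (-3*x**2) sin(7*pi*x/2) is 6*x**2*cos(7*pi*x/2)/(7*pi) - 24*x*sin(7*pi*x/2)/(49*pi**2) - 48*cos(7*pi*x/2)/(343*pi**3); evaluating from 0 to 2: ∫_{0}^{2} (-3*x**2) sin(7*pi*x/2) dx = (24*(2 - 49*pi**2)/(343*pi**3)) - (-48/(343*pi**3)) = 24*(4 - 49*pi**2)/(343*pi**3).
Hence b_7 = 24*(4 - 49*pi**2)/(343*pi**3).

24*(4 - 49*pi**2)/(343*pi**3)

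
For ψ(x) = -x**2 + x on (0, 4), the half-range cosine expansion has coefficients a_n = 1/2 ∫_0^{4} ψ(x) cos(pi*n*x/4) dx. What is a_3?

a_3 = 1/2 ∫_0^{4} (-x**2 + x) cos(3*pi*x/4) dx.
Integrating by parts twice (tabular method), an antiderivative of (-x**2 + x) cos(3*pi*x/4) is -4*x**2*sin(3*pi*x/4)/(3*pi) + 4*x*sin(3*pi*x/4)/(3*pi) - 32*x*cos(3*pi*x/4)/(9*pi**2) + 128*sin(3*pi*x/4)/(27*pi**3) + 16*cos(3*pi*x/4)/(9*pi**2); evaluating from 0 to 4: ∫_{0}^{4} (-x**2 + x) cos(3*pi*x/4) dx = (112/(9*pi**2)) - (16/(9*pi**2)) = 32/(3*pi**2).
Hence a_3 = (1/2)·(32/(3*pi**2)) = 16/(3*pi**2).

16/(3*pi**2)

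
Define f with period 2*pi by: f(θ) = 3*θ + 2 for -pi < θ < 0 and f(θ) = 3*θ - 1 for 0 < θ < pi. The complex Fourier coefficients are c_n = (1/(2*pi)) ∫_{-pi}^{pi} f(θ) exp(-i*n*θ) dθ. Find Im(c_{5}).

3*(1 - pi)/(5*pi)

Since f is real-valued, Im(c_{5}) = -(1/(2*pi)) ∫_{-pi}^{pi} f(θ) sin(5*θ) dθ = -b_{5}/2.
Split the integral at the breakpoints.
Integrating by parts (boundary term plus one more integral), an antiderivative of (3*θ + 2) sin(5*θ) is -3*θ*cos(5*θ)/5 + 3*sin(5*θ)/25 - 2*cos(5*θ)/5; evaluating from -pi to 0: ∫_{-pi}^{0} (3*θ + 2) sin(5*θ) dθ = (-2/5) - (2/5 - 3*pi/5) = -4/5 + 3*pi/5.
Integrating by parts (boundary term plus one more integral), an antiderivative of (3*θ - 1) sin(5*θ) is -3*θ*cos(5*θ)/5 + 3*sin(5*θ)/25 + cos(5*θ)/5; evaluating from 0 to pi: ∫_{0}^{pi} (3*θ - 1) sin(5*θ) dθ = (-1/5 + 3*pi/5) - (1/5) = -2/5 + 3*pi/5.
So ∫_{-pi}^{pi} f(θ) sin(5*θ) dθ = -6/5 + 6*pi/5.
Hence Im(c_{5}) = (-1/(2*pi))·(-6/5 + 6*pi/5) = 3*(1 - pi)/(5*pi).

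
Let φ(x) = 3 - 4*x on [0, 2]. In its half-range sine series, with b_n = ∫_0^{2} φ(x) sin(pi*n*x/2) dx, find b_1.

b_1 = ∫_0^{2} (3 - 4*x) sin(pi*x/2) dx.
Integrating by parts (boundary term plus one more integral), an antiderivative of (3 - 4*x) sin(pi*x/2) is 8*x*cos(pi*x/2)/pi - 16*sin(pi*x/2)/pi**2 - 6*cos(pi*x/2)/pi; evaluating from 0 to 2: ∫_{0}^{2} (3 - 4*x) sin(pi*x/2) dx = (-10/pi) - (-6/pi) = -4/pi.
Hence b_1 = -4/pi.

-4/pi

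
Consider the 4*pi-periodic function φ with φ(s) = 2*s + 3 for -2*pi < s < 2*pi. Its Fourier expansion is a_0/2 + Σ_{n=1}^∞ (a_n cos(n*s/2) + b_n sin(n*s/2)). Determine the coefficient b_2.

b_2 = (1/(2*pi)) ∫_{-2*pi}^{2*pi} φ(s) sin(s) ds.
Integrating by parts (boundary term plus one more integral), an antiderivative of (2*s + 3) sin(s) is -2*s*cos(s) + 2*sin(s) - 3*cos(s); evaluating from -2*pi to 2*pi: ∫_{-2*pi}^{2*pi} (2*s + 3) sin(s) ds = (-4*pi - 3) - (-3 + 4*pi) = -8*pi.
Hence b_2 = (1/(2*pi))·(-8*pi) = -4.

-4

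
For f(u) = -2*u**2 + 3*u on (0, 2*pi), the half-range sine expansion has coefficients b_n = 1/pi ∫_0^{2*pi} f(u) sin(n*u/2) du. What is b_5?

4*(-100*pi**2 + 16 + 75*pi)/(125*pi)

b_5 = 1/pi ∫_0^{2*pi} (-2*u**2 + 3*u) sin(5*u/2) du.
Integrating by parts twice (tabular method), an antiderivative of (-2*u**2 + 3*u) sin(5*u/2) is 4*u**2*cos(5*u/2)/5 - 16*u*sin(5*u/2)/25 - 6*u*cos(5*u/2)/5 + 12*sin(5*u/2)/25 - 32*cos(5*u/2)/125; evaluating from 0 to 2*pi: ∫_{0}^{2*pi} (-2*u**2 + 3*u) sin(5*u/2) du = (-16*pi**2/5 + 32/125 + 12*pi/5) - (-32/125) = -16*pi**2/5 + 64/125 + 12*pi/5.
Hence b_5 = (1/pi)·(-16*pi**2/5 + 64/125 + 12*pi/5) = 4*(-100*pi**2 + 16 + 75*pi)/(125*pi).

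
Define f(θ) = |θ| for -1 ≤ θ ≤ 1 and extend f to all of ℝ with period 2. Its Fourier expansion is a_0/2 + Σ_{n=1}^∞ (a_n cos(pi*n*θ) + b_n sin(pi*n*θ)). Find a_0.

a_0 = ∫_{-1}^{1} f(θ) dθ = 1.

1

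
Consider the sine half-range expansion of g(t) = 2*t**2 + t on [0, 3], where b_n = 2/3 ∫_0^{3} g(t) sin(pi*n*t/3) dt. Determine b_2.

-21/pi

b_2 = 2/3 ∫_0^{3} (2*t**2 + t) sin(2*pi*t/3) dt.
Integrating by parts twice (tabular method), an antiderivative of (2*t**2 + t) sin(2*pi*t/3) is -3*t**2*cos(2*pi*t/3)/pi + 9*t*sin(2*pi*t/3)/pi**2 - 3*t*cos(2*pi*t/3)/(2*pi) + 9*sin(2*pi*t/3)/(4*pi**2) + 27*cos(2*pi*t/3)/(2*pi**3); evaluating from 0 to 3: ∫_{0}^{3} (2*t**2 + t) sin(2*pi*t/3) dt = (9*(3 - 7*pi**2)/(2*pi**3)) - (27/(2*pi**3)) = -63/(2*pi).
Hence b_2 = (2/3)·(-63/(2*pi)) = -21/pi.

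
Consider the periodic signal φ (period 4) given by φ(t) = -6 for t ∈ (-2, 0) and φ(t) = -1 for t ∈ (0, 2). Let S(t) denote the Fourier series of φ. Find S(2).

At t = 2 the one-sided limits are φ(2^-) = -1 and φ(2^+) = -6.
By Dirichlet's theorem the series converges to their average, [(-1) + (-6)]/2 = -7/2.

-7/2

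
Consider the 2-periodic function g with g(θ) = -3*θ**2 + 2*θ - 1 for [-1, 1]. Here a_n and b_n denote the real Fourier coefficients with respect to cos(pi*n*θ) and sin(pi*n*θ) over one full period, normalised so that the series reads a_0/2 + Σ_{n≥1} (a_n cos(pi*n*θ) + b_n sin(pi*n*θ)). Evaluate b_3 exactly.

b_3 = ∫_{-1}^{1} g(θ) sin(3*pi*θ) dθ.
Integrating by parts twice (tabular method), an antiderivative of (-3*θ**2 + 2*θ - 1) sin(3*pi*θ) is θ**2*cos(3*pi*θ)/pi - 2*θ*sin(3*pi*θ)/(3*pi**2) - 2*θ*cos(3*pi*θ)/(3*pi) + 2*sin(3*pi*θ)/(9*pi**2) - 2*cos(3*pi*θ)/(9*pi**3) + cos(3*pi*θ)/(3*pi); evaluating from -1 to 1: ∫_{-1}^{1} (-3*θ**2 + 2*θ - 1) sin(3*pi*θ) dθ = (2*(1 - 3*pi**2)/(9*pi**3)) - (-2/pi + 2/(9*pi**3)) = 4/(3*pi).
Hence b_3 = 4/(3*pi).

4/(3*pi)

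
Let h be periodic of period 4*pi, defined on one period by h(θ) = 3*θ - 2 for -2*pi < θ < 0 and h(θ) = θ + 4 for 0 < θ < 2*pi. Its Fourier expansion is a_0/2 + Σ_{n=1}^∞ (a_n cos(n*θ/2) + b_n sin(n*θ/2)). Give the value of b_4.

-2

b_4 = (1/(2*pi)) ∫_{-2*pi}^{2*pi} h(θ) sin(2*θ) dθ.
Split the integral at the breakpoints.
Integrating by parts (boundary term plus one more integral), an antiderivative of (3*θ - 2) sin(2*θ) is -3*θ*cos(2*θ)/2 + 3*sin(2*θ)/4 + cos(2*θ); evaluating from -2*pi to 0: ∫_{-2*pi}^{0} (3*θ - 2) sin(2*θ) dθ = (1) - (1 + 3*pi) = -3*pi.
Integrating by parts (boundary term plus one more integral), an antiderivative of (θ + 4) sin(2*θ) is -θ*cos(2*θ)/2 + sin(2*θ)/4 - 2*cos(2*θ); evaluating from 0 to 2*pi: ∫_{0}^{2*pi} (θ + 4) sin(2*θ) dθ = (-pi - 2) - (-2) = -pi.
Summing the pieces and multiplying by (1/(2*pi)) gives b_4 = -2.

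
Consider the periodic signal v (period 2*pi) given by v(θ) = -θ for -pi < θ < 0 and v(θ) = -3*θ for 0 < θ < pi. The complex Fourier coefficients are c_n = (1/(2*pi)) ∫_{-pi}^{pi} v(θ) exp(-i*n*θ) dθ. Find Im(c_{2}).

Since v is real-valued, Im(c_{2}) = -(1/(2*pi)) ∫_{-pi}^{pi} v(θ) sin(2*θ) dθ = -b_{2}/2.
Split the integral at the breakpoints.
Integrating by parts (boundary term plus one more integral), an antiderivative of (-θ) sin(2*θ) is θ*cos(2*θ)/2 - sin(2*θ)/4; evaluating from -pi to 0: ∫_{-pi}^{0} (-θ) sin(2*θ) dθ = (0) - (-pi/2) = pi/2.
Integrating by parts (boundary term plus one more integral), an antiderivative of (-3*θ) sin(2*θ) is 3*θ*cos(2*θ)/2 - 3*sin(2*θ)/4; evaluating from 0 to pi: ∫_{0}^{pi} (-3*θ) sin(2*θ) dθ = (3*pi/2) - (0) = 3*pi/2.
So ∫_{-pi}^{pi} v(θ) sin(2*θ) dθ = 2*pi.
Hence Im(c_{2}) = (-1/(2*pi))·(2*pi) = -1.

-1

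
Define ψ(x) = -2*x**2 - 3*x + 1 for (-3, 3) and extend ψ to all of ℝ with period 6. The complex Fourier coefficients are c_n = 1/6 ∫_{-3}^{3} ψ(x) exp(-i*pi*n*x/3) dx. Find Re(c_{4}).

-9/(4*pi**2)

Since ψ is real-valued, Re(c_{4}) = 1/6 ∫_{-3}^{3} ψ(x) cos(4*pi*x/3) dx = a_{4}/2.
Integrating by parts twice (tabular method), an antiderivative of (-2*x**2 - 3*x + 1) cos(4*pi*x/3) is -3*x**2*sin(4*pi*x/3)/(2*pi) - 9*x*sin(4*pi*x/3)/(4*pi) - 9*x*cos(4*pi*x/3)/(4*pi**2) + 27*sin(4*pi*x/3)/(16*pi**3) + 3*sin(4*pi*x/3)/(4*pi) - 27*cos(4*pi*x/3)/(16*pi**2); evaluating from -3 to 3: ∫_{-3}^{3} (-2*x**2 - 3*x + 1) cos(4*pi*x/3) dx = (-135/(16*pi**2)) - (81/(16*pi**2)) = -27/(2*pi**2).
Hence Re(c_{4}) = (1/6)·(-27/(2*pi**2)) = -9/(4*pi**2).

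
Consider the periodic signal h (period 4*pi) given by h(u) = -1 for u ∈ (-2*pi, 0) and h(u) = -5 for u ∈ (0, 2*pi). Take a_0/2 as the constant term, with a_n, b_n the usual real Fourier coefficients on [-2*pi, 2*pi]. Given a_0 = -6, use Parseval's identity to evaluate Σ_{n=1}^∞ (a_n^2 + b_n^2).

8

Parseval: a_0^2/2 + Σ_{n≥1} (a_n^2+b_n^2) = (1/(2*pi)) ∫_{-2*pi}^{2*pi} h(u)^2 du = 26.
Subtract a_0^2/2 = 18: Σ (a_n^2+b_n^2) = 8.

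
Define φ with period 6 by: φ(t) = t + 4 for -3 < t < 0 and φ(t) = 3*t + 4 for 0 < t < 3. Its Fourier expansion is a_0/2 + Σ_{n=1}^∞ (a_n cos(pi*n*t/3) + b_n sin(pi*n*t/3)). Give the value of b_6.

b_6 = 1/3 ∫_{-3}^{3} φ(t) sin(2*pi*t) dt.
Split the integral at the breakpoints.
Integrating by parts (boundary term plus one more integral), an antiderivative of (t + 4) sin(2*pi*t) is -t*cos(2*pi*t)/(2*pi) + sin(2*pi*t)/(4*pi**2) - 2*cos(2*pi*t)/pi; evaluating from -3 to 0: ∫_{-3}^{0} (t + 4) sin(2*pi*t) dt = (-2/pi) - (-1/(2*pi)) = -3/(2*pi).
Integrating by parts (boundary term plus one more integral), an antiderivative of (3*t + 4) sin(2*pi*t) is -3*t*cos(2*pi*t)/(2*pi) + 3*sin(2*pi*t)/(4*pi**2) - 2*cos(2*pi*t)/pi; evaluating from 0 to 3: ∫_{0}^{3} (3*t + 4) sin(2*pi*t) dt = (-13/(2*pi)) - (-2/pi) = -9/(2*pi).
Summing the pieces and multiplying by (1/3) gives b_6 = -2/pi.

-2/pi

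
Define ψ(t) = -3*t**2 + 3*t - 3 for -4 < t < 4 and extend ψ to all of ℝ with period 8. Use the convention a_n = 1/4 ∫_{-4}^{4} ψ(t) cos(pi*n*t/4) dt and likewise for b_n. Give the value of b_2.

-12/pi

b_2 = 1/4 ∫_{-4}^{4} ψ(t) sin(pi*t/2) dt.
Integrating by parts twice (tabular method), an antiderivative of (-3*t**2 + 3*t - 3) sin(pi*t/2) is 6*t**2*cos(pi*t/2)/pi - 24*t*sin(pi*t/2)/pi**2 - 6*t*cos(pi*t/2)/pi + 12*sin(pi*t/2)/pi**2 - 48*cos(pi*t/2)/pi**3 + 6*cos(pi*t/2)/pi; evaluating from -4 to 4: ∫_{-4}^{4} (-3*t**2 + 3*t - 3) sin(pi*t/2) dt = (-48/pi**3 + 78/pi) - (-48/pi**3 + 126/pi) = -48/pi.
Hence b_2 = (1/4)·(-48/pi) = -12/pi.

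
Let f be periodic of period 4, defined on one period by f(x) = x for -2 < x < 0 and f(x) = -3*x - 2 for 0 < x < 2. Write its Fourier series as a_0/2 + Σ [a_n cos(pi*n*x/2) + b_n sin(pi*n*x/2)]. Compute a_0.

a_0 = 1/2 ∫_{-2}^{2} f(x) dx = 1/2 · (-12) = -6.

-6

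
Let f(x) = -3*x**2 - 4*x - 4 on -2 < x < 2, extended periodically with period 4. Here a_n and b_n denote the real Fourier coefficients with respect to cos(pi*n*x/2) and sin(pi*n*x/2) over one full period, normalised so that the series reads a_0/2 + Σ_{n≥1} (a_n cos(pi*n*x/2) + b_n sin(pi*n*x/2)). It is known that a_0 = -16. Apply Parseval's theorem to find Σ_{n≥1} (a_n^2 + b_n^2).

1024/15

Parseval: a_0^2/2 + Σ_{n≥1} (a_n^2+b_n^2) = 1/2 ∫_{-2}^{2} f(x)^2 dx = 2944/15.
Subtract a_0^2/2 = 128: Σ (a_n^2+b_n^2) = 1024/15.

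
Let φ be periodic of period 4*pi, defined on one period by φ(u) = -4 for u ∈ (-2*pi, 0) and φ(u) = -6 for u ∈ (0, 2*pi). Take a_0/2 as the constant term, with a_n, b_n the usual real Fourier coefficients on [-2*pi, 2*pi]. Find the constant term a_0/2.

-5

a_0 = (1/(2*pi)) ∫_{-2*pi}^{2*pi} φ(u) du = (1/(2*pi)) · (-20*pi) = -10.
So the constant term a_0/2 = -5.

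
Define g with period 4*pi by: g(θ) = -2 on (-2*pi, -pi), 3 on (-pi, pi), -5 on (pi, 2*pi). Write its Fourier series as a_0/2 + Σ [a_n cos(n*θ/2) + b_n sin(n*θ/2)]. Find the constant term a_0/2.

a_0 = (1/(2*pi)) ∫_{-2*pi}^{2*pi} g(θ) dθ = (1/(2*pi)) · (-pi) = -1/2.
So the constant term a_0/2 = -1/4.

-1/4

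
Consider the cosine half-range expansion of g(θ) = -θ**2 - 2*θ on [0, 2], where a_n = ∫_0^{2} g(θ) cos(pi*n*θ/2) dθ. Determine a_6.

-4/(9*pi**2)

a_6 = ∫_0^{2} (-θ**2 - 2*θ) cos(3*pi*θ) dθ.
Integrating by parts twice (tabular method), an antiderivative of (-θ**2 - 2*θ) cos(3*pi*θ) is -θ**2*sin(3*pi*θ)/(3*pi) - 2*θ*sin(3*pi*θ)/(3*pi) - 2*θ*cos(3*pi*θ)/(9*pi**2) + 2*sin(3*pi*θ)/(27*pi**3) - 2*cos(3*pi*θ)/(9*pi**2); evaluating from 0 to 2: ∫_{0}^{2} (-θ**2 - 2*θ) cos(3*pi*θ) dθ = (-2/(3*pi**2)) - (-2/(9*pi**2)) = -4/(9*pi**2).
Hence a_6 = -4/(9*pi**2).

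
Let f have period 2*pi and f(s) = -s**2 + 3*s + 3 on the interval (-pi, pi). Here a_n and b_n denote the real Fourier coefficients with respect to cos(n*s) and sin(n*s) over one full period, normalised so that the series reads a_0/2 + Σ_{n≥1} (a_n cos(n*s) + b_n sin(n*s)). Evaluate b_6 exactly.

b_6 = 1/pi ∫_{-pi}^{pi} f(s) sin(6*s) ds.
Integrating by parts twice (tabular method), an antiderivative of (-s**2 + 3*s + 3) sin(6*s) is s**2*cos(6*s)/6 - s*sin(6*s)/18 - s*cos(6*s)/2 + sin(6*s)/12 - 55*cos(6*s)/108; evaluating from -pi to pi: ∫_{-pi}^{pi} (-s**2 + 3*s + 3) sin(6*s) ds = (-pi/2 - 55/108 + pi**2/6) - (-55/108 + pi/2 + pi**2/6) = -pi.
Hence b_6 = (1/pi)·(-pi) = -1.

-1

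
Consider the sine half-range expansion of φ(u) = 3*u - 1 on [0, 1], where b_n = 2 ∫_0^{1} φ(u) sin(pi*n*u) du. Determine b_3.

2/(3*pi)

b_3 = 2 ∫_0^{1} (3*u - 1) sin(3*pi*u) du.
Integrating by parts (boundary term plus one more integral), an antiderivative of (3*u - 1) sin(3*pi*u) is -u*cos(3*pi*u)/pi + sin(3*pi*u)/(3*pi**2) + cos(3*pi*u)/(3*pi); evaluating from 0 to 1: ∫_{0}^{1} (3*u - 1) sin(3*pi*u) du = (2/(3*pi)) - (1/(3*pi)) = 1/(3*pi).
Hence b_3 = 2·(1/(3*pi)) = 2/(3*pi).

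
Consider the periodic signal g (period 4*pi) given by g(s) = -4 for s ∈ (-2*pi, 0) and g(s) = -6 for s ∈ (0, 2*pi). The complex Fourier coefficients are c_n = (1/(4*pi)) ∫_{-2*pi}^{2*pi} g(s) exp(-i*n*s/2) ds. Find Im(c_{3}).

2/(3*pi)

Since g is real-valued, Im(c_{3}) = -(1/(4*pi)) ∫_{-2*pi}^{2*pi} g(s) sin(3*s/2) ds = -b_{3}/2.
Split the integral at the breakpoints.
Directly, an antiderivative of (-4) sin(3*s/2) is 8*cos(3*s/2)/3; evaluating from -2*pi to 0: ∫_{-2*pi}^{0} (-4) sin(3*s/2) ds = (8/3) - (-8/3) = 16/3.
Directly, an antiderivative of (-6) sin(3*s/2) is 4*cos(3*s/2); evaluating from 0 to 2*pi: ∫_{0}^{2*pi} (-6) sin(3*s/2) ds = (-4) - (4) = -8.
So ∫_{-2*pi}^{2*pi} g(s) sin(3*s/2) ds = -8/3.
Hence Im(c_{3}) = (-1/(4*pi))·(-8/3) = 2/(3*pi).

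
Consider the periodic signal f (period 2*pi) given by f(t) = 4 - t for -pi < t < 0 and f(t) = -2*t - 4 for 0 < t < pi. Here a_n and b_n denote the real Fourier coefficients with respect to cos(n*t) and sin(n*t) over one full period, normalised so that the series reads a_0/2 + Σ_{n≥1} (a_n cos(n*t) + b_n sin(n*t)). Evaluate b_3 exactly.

(-16/3 - pi)/pi

b_3 = 1/pi ∫_{-pi}^{pi} f(t) sin(3*t) dt.
Split the integral at the breakpoints.
Integrating by parts (boundary term plus one more integral), an antiderivative of (4 - t) sin(3*t) is t*cos(3*t)/3 - sin(3*t)/9 - 4*cos(3*t)/3; evaluating from -pi to 0: ∫_{-pi}^{0} (4 - t) sin(3*t) dt = (-4/3) - (pi/3 + 4/3) = -8/3 - pi/3.
Integrating by parts (boundary term plus one more integral), an antiderivative of (-2*t - 4) sin(3*t) is 2*t*cos(3*t)/3 - 2*sin(3*t)/9 + 4*cos(3*t)/3; evaluating from 0 to pi: ∫_{0}^{pi} (-2*t - 4) sin(3*t) dt = (-2*pi/3 - 4/3) - (4/3) = -8/3 - 2*pi/3.
Summing the pieces and multiplying by (1/pi) gives b_3 = (-16/3 - pi)/pi.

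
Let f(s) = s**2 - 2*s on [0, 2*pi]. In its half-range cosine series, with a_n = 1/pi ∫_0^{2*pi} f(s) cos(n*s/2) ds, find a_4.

1

a_4 = 1/pi ∫_0^{2*pi} (s**2 - 2*s) cos(2*s) ds.
Integrating by parts twice (tabular method), an antiderivative of (s**2 - 2*s) cos(2*s) is s**2*sin(2*s)/2 - s*sin(2*s) + s*cos(2*s)/2 - sin(2*s)/4 - cos(2*s)/2; evaluating from 0 to 2*pi: ∫_{0}^{2*pi} (s**2 - 2*s) cos(2*s) ds = (-1/2 + pi) - (-1/2) = pi.
Hence a_4 = (1/pi)·(pi) = 1.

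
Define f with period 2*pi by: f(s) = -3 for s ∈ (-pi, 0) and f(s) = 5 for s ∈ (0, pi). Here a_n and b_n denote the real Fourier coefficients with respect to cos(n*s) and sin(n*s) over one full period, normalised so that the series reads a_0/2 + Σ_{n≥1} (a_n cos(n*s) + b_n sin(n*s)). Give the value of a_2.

a_2 = 1/pi ∫_{-pi}^{pi} f(s) cos(2*s) ds.
Split the integral at the breakpoints.
Directly, an antiderivative of (-3) cos(2*s) is -3*sin(2*s)/2; evaluating from -pi to 0: ∫_{-pi}^{0} (-3) cos(2*s) ds = (0) - (0) = 0.
Directly, an antiderivative of (5) cos(2*s) is 5*sin(2*s)/2; evaluating from 0 to pi: ∫_{0}^{pi} (5) cos(2*s) ds = (0) - (0) = 0.
Summing the pieces and multiplying by (1/pi) gives a_2 = 0.

0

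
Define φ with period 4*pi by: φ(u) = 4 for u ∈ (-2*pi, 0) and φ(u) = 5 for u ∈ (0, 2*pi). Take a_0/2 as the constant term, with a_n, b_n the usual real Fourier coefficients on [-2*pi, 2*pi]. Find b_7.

b_7 = (1/(2*pi)) ∫_{-2*pi}^{2*pi} φ(u) sin(7*u/2) du.
Split the integral at the breakpoints.
Directly, an antiderivative of (4) sin(7*u/2) is -8*cos(7*u/2)/7; evaluating from -2*pi to 0: ∫_{-2*pi}^{0} (4) sin(7*u/2) du = (-8/7) - (8/7) = -16/7.
Directly, an antiderivative of (5) sin(7*u/2) is -10*cos(7*u/2)/7; evaluating from 0 to 2*pi: ∫_{0}^{2*pi} (5) sin(7*u/2) du = (10/7) - (-10/7) = 20/7.
Summing the pieces and multiplying by (1/(2*pi)) gives b_7 = 2/(7*pi).

2/(7*pi)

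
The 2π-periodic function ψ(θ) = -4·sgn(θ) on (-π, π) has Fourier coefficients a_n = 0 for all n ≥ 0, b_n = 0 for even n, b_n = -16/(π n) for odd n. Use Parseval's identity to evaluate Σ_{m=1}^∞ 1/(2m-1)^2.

Parseval: Σ b_n^2 = (1/π) ∫_{-π}^{π} ψ(θ)^2 dθ = 32.
Only odd n contribute, with b_n^2 = 256/(π^2 n^2), so Σ_{m≥1} 1/(2m-1)^2 = π^2·(32)/256 = pi**2/8.

pi**2/8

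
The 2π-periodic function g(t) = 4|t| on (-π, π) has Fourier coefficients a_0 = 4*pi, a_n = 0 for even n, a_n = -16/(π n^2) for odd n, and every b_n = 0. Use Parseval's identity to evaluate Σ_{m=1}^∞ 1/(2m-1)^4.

pi**4/96

Parseval: a_0^2/2 + Σ a_n^2 = (1/π) ∫_{-π}^{π} g(t)^2 dt = 32*pi**2/3.
Subtract a_0^2/2 = 8*pi**2: Σ a_n^2 = 8*pi**2/3.
Only odd n contribute, with a_n^2 = 256/(π^2 n^4), so Σ_{m≥1} 1/(2m-1)^4 = π^2·(8*pi**2/3)/256 = pi**4/96.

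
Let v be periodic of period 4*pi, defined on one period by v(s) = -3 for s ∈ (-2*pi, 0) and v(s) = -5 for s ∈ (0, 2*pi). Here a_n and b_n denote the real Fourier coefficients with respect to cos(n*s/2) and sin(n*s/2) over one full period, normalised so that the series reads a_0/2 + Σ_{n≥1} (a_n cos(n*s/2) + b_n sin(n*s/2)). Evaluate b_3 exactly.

-4/(3*pi)

b_3 = (1/(2*pi)) ∫_{-2*pi}^{2*pi} v(s) sin(3*s/2) ds.
Split the integral at the breakpoints.
Directly, an antiderivative of (-3) sin(3*s/2) is 2*cos(3*s/2); evaluating from -2*pi to 0: ∫_{-2*pi}^{0} (-3) sin(3*s/2) ds = (2) - (-2) = 4.
Directly, an antiderivative of (-5) sin(3*s/2) is 10*cos(3*s/2)/3; evaluating from 0 to 2*pi: ∫_{0}^{2*pi} (-5) sin(3*s/2) ds = (-10/3) - (10/3) = -20/3.
Summing the pieces and multiplying by (1/(2*pi)) gives b_3 = -4/(3*pi).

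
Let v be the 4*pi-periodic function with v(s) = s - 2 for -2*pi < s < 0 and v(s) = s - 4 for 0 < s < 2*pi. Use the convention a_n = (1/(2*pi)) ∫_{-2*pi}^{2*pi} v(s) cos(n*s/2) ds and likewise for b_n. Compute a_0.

-6

a_0 = (1/(2*pi)) ∫_{-2*pi}^{2*pi} v(s) ds = (1/(2*pi)) · (-12*pi) = -6.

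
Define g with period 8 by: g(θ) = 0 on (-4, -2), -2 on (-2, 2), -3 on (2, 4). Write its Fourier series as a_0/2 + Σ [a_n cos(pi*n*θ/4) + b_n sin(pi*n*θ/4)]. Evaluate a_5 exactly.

-1/(5*pi)

a_5 = 1/4 ∫_{-4}^{4} g(θ) cos(5*pi*θ/4) dθ.
Split the integral at the breakpoints.
∫_{-4}^{-2} (0) cos(5*pi*θ/4) dθ = 0.
Directly, an antiderivative of (-2) cos(5*pi*θ/4) is -8*sin(5*pi*θ/4)/(5*pi); evaluating from -2 to 2: ∫_{-2}^{2} (-2) cos(5*pi*θ/4) dθ = (-8/(5*pi)) - (8/(5*pi)) = -16/(5*pi).
Directly, an antiderivative of (-3) cos(5*pi*θ/4) is -12*sin(5*pi*θ/4)/(5*pi); evaluating from 2 to 4: ∫_{2}^{4} (-3) cos(5*pi*θ/4) dθ = (0) - (-12/(5*pi)) = 12/(5*pi).
Summing the pieces and multiplying by (1/4) gives a_5 = -1/(5*pi).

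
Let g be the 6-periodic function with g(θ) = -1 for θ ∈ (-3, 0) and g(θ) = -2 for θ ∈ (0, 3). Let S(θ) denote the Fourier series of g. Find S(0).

At θ = 0 the one-sided limits are g(0^-) = -1 and g(0^+) = -2.
By Dirichlet's theorem the series converges to their average, [(-1) + (-2)]/2 = -3/2.

-3/2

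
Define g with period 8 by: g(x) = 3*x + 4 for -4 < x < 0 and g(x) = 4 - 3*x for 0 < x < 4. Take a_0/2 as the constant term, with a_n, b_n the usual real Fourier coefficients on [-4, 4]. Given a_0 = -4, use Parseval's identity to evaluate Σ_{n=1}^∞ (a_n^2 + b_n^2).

Parseval: a_0^2/2 + Σ_{n≥1} (a_n^2+b_n^2) = 1/4 ∫_{-4}^{4} g(x)^2 dx = 32.
Subtract a_0^2/2 = 8: Σ (a_n^2+b_n^2) = 24.

24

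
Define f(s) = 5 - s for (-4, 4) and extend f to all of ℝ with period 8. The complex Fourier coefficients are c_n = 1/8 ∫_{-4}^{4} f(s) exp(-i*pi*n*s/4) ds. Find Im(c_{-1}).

-4/pi

Since f is real-valued, Im(c_{-1}) = -1/8 ∫_{-4}^{4} f(s) sin(-pi*s/4) ds = b_{1}/2.
Integrating by parts (boundary term plus one more integral), an antiderivative of (5 - s) sin(-pi*s/4) is -4*s*cos(pi*s/4)/pi + 16*sin(pi*s/4)/pi**2 + 20*cos(pi*s/4)/pi; evaluating from -4 to 4: ∫_{-4}^{4} (5 - s) sin(-pi*s/4) ds = (-4/pi) - (-36/pi) = 32/pi.
Hence Im(c_{-1}) = (-1/8)·(32/pi) = -4/pi.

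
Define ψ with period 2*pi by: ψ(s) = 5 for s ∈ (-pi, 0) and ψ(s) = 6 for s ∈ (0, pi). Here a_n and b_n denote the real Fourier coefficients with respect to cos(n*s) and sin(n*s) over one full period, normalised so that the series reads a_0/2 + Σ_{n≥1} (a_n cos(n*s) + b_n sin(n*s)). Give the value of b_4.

b_4 = 1/pi ∫_{-pi}^{pi} ψ(s) sin(4*s) ds.
Split the integral at the breakpoints.
Directly, an antiderivative of (5) sin(4*s) is -5*cos(4*s)/4; evaluating from -pi to 0: ∫_{-pi}^{0} (5) sin(4*s) ds = (-5/4) - (-5/4) = 0.
Directly, an antiderivative of (6) sin(4*s) is -3*cos(4*s)/2; evaluating from 0 to pi: ∫_{0}^{pi} (6) sin(4*s) ds = (-3/2) - (-3/2) = 0.
Summing the pieces and multiplying by (1/pi) gives b_4 = 0.

0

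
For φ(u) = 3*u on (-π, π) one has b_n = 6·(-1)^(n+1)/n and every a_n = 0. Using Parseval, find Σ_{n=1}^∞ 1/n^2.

pi**2/6

Parseval: Σ b_n^2 = (1/π) ∫_{-π}^{π} φ(u)^2 du = 6*pi**2.
Σ b_n^2 = Σ 36/n^2, so Σ 1/n^2 = (6*pi**2)/36 = pi**2/6.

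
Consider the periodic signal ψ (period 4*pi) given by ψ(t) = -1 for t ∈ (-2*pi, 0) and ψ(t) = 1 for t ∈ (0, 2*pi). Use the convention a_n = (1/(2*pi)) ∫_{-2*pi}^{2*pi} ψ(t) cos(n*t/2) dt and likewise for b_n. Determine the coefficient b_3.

4/(3*pi)

b_3 = (1/(2*pi)) ∫_{-2*pi}^{2*pi} ψ(t) sin(3*t/2) dt.
ψ is odd and sin(3*t/2) is odd, so the integrand is even and b_3 = 1/pi ∫_0^{2*pi} ψ(t) sin(3*t/2) dt.
Directly, an antiderivative of (1) sin(3*t/2) is -2*cos(3*t/2)/3; evaluating from 0 to 2*pi: ∫_{0}^{2*pi} (1) sin(3*t/2) dt = (2/3) - (-2/3) = 4/3.
Hence b_3 = (1/pi)·(4/3) = 4/(3*pi).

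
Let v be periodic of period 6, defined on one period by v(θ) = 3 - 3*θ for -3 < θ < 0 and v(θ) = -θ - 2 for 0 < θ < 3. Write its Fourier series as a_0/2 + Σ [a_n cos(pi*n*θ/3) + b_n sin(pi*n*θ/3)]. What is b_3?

-22/(3*pi)

b_3 = 1/3 ∫_{-3}^{3} v(θ) sin(pi*θ) dθ.
Split the integral at the breakpoints.
Integrating by parts (boundary term plus one more integral), an antiderivative of (3 - 3*θ) sin(pi*θ) is 3*θ*cos(pi*θ)/pi - 3*sin(pi*θ)/pi**2 - 3*cos(pi*θ)/pi; evaluating from -3 to 0: ∫_{-3}^{0} (3 - 3*θ) sin(pi*θ) dθ = (-3/pi) - (12/pi) = -15/pi.
Integrating by parts (boundary term plus one more integral), an antiderivative of (-θ - 2) sin(pi*θ) is θ*cos(pi*θ)/pi - sin(pi*θ)/pi**2 + 2*cos(pi*θ)/pi; evaluating from 0 to 3: ∫_{0}^{3} (-θ - 2) sin(pi*θ) dθ = (-5/pi) - (2/pi) = -7/pi.
Summing the pieces and multiplying by (1/3) gives b_3 = -22/(3*pi).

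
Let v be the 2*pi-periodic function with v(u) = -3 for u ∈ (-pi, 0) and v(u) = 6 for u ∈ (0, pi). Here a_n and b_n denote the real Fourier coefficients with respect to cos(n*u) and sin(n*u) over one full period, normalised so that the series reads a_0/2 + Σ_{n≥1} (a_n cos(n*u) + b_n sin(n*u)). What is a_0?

3

a_0 = 1/pi ∫_{-pi}^{pi} v(u) du = 1/pi · (3*pi) = 3.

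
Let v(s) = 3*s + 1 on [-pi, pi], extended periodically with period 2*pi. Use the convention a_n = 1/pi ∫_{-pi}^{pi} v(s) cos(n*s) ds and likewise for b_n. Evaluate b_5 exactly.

b_5 = 1/pi ∫_{-pi}^{pi} v(s) sin(5*s) ds.
Integrating by parts (boundary term plus one more integral), an antiderivative of (3*s + 1) sin(5*s) is -3*s*cos(5*s)/5 + 3*sin(5*s)/25 - cos(5*s)/5; evaluating from -pi to pi: ∫_{-pi}^{pi} (3*s + 1) sin(5*s) ds = (1/5 + 3*pi/5) - (1/5 - 3*pi/5) = 6*pi/5.
Hence b_5 = (1/pi)·(6*pi/5) = 6/5.

6/5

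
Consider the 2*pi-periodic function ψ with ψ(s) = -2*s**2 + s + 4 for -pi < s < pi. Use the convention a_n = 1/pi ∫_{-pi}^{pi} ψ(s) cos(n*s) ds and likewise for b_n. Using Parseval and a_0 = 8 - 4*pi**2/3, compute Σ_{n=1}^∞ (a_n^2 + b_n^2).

2*pi**2*(15 + 16*pi**2)/45

Parseval: a_0^2/2 + Σ_{n≥1} (a_n^2+b_n^2) = 1/pi ∫_{-pi}^{pi} ψ(s)^2 ds = -10*pi**2 + 32 + 8*pi**4/5.
Subtract a_0^2/2 = 8*(6 - pi**2)**2/9: Σ (a_n^2+b_n^2) = 2*pi**2*(15 + 16*pi**2)/45.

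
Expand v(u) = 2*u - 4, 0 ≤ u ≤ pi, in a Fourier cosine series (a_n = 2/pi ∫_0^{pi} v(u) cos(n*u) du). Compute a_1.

a_1 = 2/pi ∫_0^{pi} (2*u - 4) cos(u) du.
Integrating by parts (boundary term plus one more integral), an antiderivative of (2*u - 4) cos(u) is 2*u*sin(u) - 4*sin(u) + 2*cos(u); evaluating from 0 to pi: ∫_{0}^{pi} (2*u - 4) cos(u) du = (-2) - (2) = -4.
Hence a_1 = (2/pi)·(-4) = -8/pi.

-8/pi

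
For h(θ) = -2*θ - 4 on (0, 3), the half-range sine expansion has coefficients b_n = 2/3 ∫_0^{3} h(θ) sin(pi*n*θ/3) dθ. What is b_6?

2/pi

b_6 = 2/3 ∫_0^{3} (-2*θ - 4) sin(2*pi*θ) dθ.
Integrating by parts (boundary term plus one more integral), an antiderivative of (-2*θ - 4) sin(2*pi*θ) is θ*cos(2*pi*θ)/pi - sin(2*pi*θ)/(2*pi**2) + 2*cos(2*pi*θ)/pi; evaluating from 0 to 3: ∫_{0}^{3} (-2*θ - 4) sin(2*pi*θ) dθ = (5/pi) - (2/pi) = 3/pi.
Hence b_6 = (2/3)·(3/pi) = 2/pi.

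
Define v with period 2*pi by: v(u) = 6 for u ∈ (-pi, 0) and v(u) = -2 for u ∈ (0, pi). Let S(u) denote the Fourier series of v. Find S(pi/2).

v is continuous at u = pi/2 with value -2, so the series converges to -2 there.

-2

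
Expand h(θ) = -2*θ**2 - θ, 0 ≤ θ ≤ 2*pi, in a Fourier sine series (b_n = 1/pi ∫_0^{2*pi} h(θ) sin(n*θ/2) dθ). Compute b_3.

4*(-36*pi**2 - 9*pi + 16)/(27*pi)

b_3 = 1/pi ∫_0^{2*pi} (-2*θ**2 - θ) sin(3*θ/2) dθ.
Integrating by parts twice (tabular method), an antiderivative of (-2*θ**2 - θ) sin(3*θ/2) is 4*θ**2*cos(3*θ/2)/3 - 16*θ*sin(3*θ/2)/9 + 2*θ*cos(3*θ/2)/3 - 4*sin(3*θ/2)/9 - 32*cos(3*θ/2)/27; evaluating from 0 to 2*pi: ∫_{0}^{2*pi} (-2*θ**2 - θ) sin(3*θ/2) dθ = (-16*pi**2/3 - 4*pi/3 + 32/27) - (-32/27) = -16*pi**2/3 - 4*pi/3 + 64/27.
Hence b_3 = (1/pi)·(-16*pi**2/3 - 4*pi/3 + 64/27) = 4*(-36*pi**2 - 9*pi + 16)/(27*pi).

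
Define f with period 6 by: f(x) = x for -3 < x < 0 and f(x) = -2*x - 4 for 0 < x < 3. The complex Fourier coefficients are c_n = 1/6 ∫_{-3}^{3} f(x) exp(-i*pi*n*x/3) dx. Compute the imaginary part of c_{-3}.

-11/(6*pi)

Since f is real-valued, Im(c_{-3}) = -1/6 ∫_{-3}^{3} f(x) sin(-pi*x) dx = b_{3}/2.
Split the integral at the breakpoints.
Integrating by parts (boundary term plus one more integral), an antiderivative of (x) sin(-pi*x) is x*cos(pi*x)/pi - sin(pi*x)/pi**2; evaluating from -3 to 0: ∫_{-3}^{0} (x) sin(-pi*x) dx = (0) - (3/pi) = -3/pi.
Integrating by parts (boundary term plus one more integral), an antiderivative of (-2*x - 4) sin(-pi*x) is -2*x*cos(pi*x)/pi + 2*sin(pi*x)/pi**2 - 4*cos(pi*x)/pi; evaluating from 0 to 3: ∫_{0}^{3} (-2*x - 4) sin(-pi*x) dx = (10/pi) - (-4/pi) = 14/pi.
So ∫_{-3}^{3} f(x) sin(-pi*x) dx = 11/pi.
Hence Im(c_{-3}) = (-1/6)·(11/pi) = -11/(6*pi).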